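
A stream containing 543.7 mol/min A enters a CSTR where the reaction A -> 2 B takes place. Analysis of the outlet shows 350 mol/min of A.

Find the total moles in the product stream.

For A: n = n₀ − 1ξ → 350 = 543.7 − 1ξ, giving ξ = 193.7 mol/min.
Outlet amounts (n = n₀ + ν ξ):
  A: 543.7 − 1(193.7) = 350
  B: 0 + 2(193.7) = 387.4
Total out = 350 + 387.4 = 737.4 mol/min.

737 mol/min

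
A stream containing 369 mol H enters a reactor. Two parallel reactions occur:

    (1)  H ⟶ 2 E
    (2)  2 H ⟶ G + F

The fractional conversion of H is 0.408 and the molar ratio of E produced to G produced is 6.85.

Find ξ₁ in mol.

ξ₁ = 95 mol

Conversion of H: H consumed = 0.408 × 369 = 150.6 mol = 1ξ₁ + 2ξ₂.
Selectivity: 2ξ₁ / (1ξ₂) = 6.85 → ξ₁ = 3.425 ξ₂.
Substitute: (1·3.425 + 2) ξ₂ = 150.6 → ξ₂ = 27.75 mol, ξ₁ = 95.05 mol.
Outlet amounts (n = n₀ + Σ ν·ξ):
  H: 369 − 1(95.05) − 2(27.75) = 218.4
  E: 0 + 2(95.05) = 190.1
  G: 0 + 1(27.75) = 27.75
  F: 0 + 1(27.75) = 27.75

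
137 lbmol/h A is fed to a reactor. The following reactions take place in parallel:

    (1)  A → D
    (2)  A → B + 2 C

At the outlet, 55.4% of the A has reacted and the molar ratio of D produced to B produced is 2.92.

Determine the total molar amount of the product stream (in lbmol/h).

176 lbmol/h

Conversion of A: A consumed = 0.554 × 137 = 75.9 lbmol/h = 1ξ₁ + 1ξ₂.
Selectivity: 1ξ₁ / (1ξ₂) = 2.92 → ξ₁ = 2.92 ξ₂.
Substitute: (1·2.92 + 1) ξ₂ = 75.9 → ξ₂ = 19.36 lbmol/h, ξ₁ = 56.54 lbmol/h.
Outlet amounts (n = n₀ + Σ ν·ξ):
  A: 137 − 1(56.54) − 1(19.36) = 61.1
  D: 0 + 1(56.54) = 56.54
  B: 0 + 1(19.36) = 19.36
  C: 0 + 2(19.36) = 38.72
Total out = 61.1 + 56.54 + 19.36 + 38.72 = 175.7 lbmol/h.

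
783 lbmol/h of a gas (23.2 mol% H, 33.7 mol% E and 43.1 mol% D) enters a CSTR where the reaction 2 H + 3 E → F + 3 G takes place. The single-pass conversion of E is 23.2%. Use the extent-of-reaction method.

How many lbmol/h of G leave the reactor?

61.2 lbmol/h

E reacted = 0.232 × 263.9 = 61.22 lbmol/h; ν_E = −3, so ξ = 61.22/3 = 20.41 lbmol/h.
Outlet amounts (n = n₀ + ν ξ):
  H: 181.7 − 2(20.41) = 140.8
  E: 263.9 − 3(20.41) = 202.7
  F: 0 + 1(20.41) = 20.41
  G: 0 + 3(20.41) = 61.22
  D: 337.5 (inert)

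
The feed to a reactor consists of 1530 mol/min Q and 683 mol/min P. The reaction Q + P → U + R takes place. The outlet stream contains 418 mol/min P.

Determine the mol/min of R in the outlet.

265 mol/min

For P: n = n₀ − 1ξ → 418 = 683 − 1ξ, giving ξ = 265 mol/min.
Outlet amounts (n = n₀ + ν ξ):
  Q: 1530 − 1(265) = 1265
  P: 683 − 1(265) = 418
  U: 0 + 1(265) = 265
  R: 0 + 1(265) = 265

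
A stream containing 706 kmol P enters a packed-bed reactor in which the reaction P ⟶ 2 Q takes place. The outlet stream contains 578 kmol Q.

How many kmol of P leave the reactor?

417 kmol

For Q: n = n₀ + 2ξ → 578 = 0 + 2ξ, giving ξ = 289 kmol.
Outlet amounts (n = n₀ + ν ξ):
  P: 706 − 1(289) = 417
  Q: 0 + 2(289) = 578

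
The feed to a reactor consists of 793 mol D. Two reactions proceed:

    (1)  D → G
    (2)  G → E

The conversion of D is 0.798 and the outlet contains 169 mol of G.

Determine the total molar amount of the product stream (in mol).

793 mol

Conversion of D: D consumed = 1ξ₁ = 0.798 × 793 → ξ₁ = 632.8 mol.
G balance: n_G = 0 + 1ξ₁ − 1ξ₂ = 169 → ξ₂ = (1·632.8 − 169)/1 = 463.8 mol.
Outlet amounts (n = n₀ + Σ ν·ξ):
  D: 793 − 1(632.8) = 160.2
  G: 0 + 1(632.8) − 1(463.8) = 169
  E: 0 + 1(463.8) = 463.8
Total out = 160.2 + 169 + 463.8 = 793 mol.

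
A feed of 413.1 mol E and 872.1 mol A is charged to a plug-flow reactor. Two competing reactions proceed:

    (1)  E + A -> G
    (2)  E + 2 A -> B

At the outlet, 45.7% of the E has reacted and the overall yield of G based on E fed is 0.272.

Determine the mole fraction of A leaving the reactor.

Yield of G: 1ξ₁ / 413.1 = 0.272 → ξ₁ = 112.4 mol.
Conversion of E: 1ξ₁ + 1ξ₂ = 0.457 × 413.1 = 188.8 → ξ₂ = 76.42 mol.
Outlet amounts (n = n₀ + Σ ν·ξ):
  E: 413.1 − 1(112.4) − 1(76.42) = 224.3
  A: 872.1 − 1(112.4) − 2(76.42) = 606.9
  G: 0 + 1(112.4) = 112.4
  B: 0 + 1(76.42) = 76.42
Total out = 1020 mol; y_A = 606.9 / 1020 = 0.595.

0.595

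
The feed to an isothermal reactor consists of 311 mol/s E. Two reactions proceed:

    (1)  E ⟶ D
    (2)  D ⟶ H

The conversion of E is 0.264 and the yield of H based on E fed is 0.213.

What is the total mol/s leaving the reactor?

311 mol/s

Conversion of E: E consumed = 1ξ₁ = 0.264 × 311 → ξ₁ = 82.1 mol/s.
Yield of H: 1ξ₂ / 311 = 0.213 → ξ₂ = 66.24 mol/s.
Outlet amounts (n = n₀ + Σ ν·ξ):
  E: 311 − 1(82.1) = 228.9
  D: 0 + 1(82.1) − 1(66.24) = 15.86
  H: 0 + 1(66.24) = 66.24
Total out = 228.9 + 15.86 + 66.24 = 311 mol/s.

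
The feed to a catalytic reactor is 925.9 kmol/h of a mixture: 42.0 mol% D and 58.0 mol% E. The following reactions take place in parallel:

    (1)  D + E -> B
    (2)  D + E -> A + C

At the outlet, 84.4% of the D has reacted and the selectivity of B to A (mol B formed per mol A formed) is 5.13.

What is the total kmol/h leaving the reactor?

651 kmol/h

Conversion of D: D consumed = 0.844 × 388.9 = 328.2 kmol/h = 1ξ₁ + 1ξ₂.
Selectivity: 1ξ₁ / (1ξ₂) = 5.13 → ξ₁ = 5.13 ξ₂.
Substitute: (1·5.13 + 1) ξ₂ = 328.2 → ξ₂ = 53.54 kmol/h, ξ₁ = 274.7 kmol/h.
Outlet amounts (n = n₀ + Σ ν·ξ):
  D: 388.9 − 1(274.7) − 1(53.54) = 60.66
  E: 537 − 1(274.7) − 1(53.54) = 208.8
  B: 0 + 1(274.7) = 274.7
  A: 0 + 1(53.54) = 53.54
  C: 0 + 1(53.54) = 53.54
Total out = 60.66 + 208.8 + 274.7 + 53.54 + 53.54 = 651.2 kmol/h.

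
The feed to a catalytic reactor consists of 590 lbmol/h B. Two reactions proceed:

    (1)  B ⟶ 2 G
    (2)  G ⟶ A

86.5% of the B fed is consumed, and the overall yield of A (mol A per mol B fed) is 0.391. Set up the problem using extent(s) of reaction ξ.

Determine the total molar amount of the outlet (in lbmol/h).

1100 lbmol/h

Conversion of B: B consumed = 1ξ₁ = 0.865 × 590 → ξ₁ = 510.4 lbmol/h.
Yield of A: 1ξ₂ / 590 = 0.391 → ξ₂ = 230.7 lbmol/h.
Outlet amounts (n = n₀ + Σ ν·ξ):
  B: 590 − 1(510.4) = 79.65
  G: 0 + 2(510.4) − 1(230.7) = 790
  A: 0 + 1(230.7) = 230.7
Total out = 79.65 + 790 + 230.7 = 1100 lbmol/h.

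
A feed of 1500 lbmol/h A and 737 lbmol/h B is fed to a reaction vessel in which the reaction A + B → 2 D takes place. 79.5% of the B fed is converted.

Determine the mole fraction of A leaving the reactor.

B reacted = 0.795 × 737 = 585.9 lbmol/h; ν_B = −1, so ξ = 585.9/1 = 585.9 lbmol/h.
Outlet amounts (n = n₀ + ν ξ):
  A: 1500 − 1(585.9) = 914.1
  B: 737 − 1(585.9) = 151.1
  D: 0 + 2(585.9) = 1172
Total out = 2237 lbmol/h; y_A = 914.1 / 2237 = 0.4086.

0.409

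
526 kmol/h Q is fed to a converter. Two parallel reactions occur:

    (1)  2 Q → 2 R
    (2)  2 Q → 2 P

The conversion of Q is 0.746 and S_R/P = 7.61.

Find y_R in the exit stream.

0.659

Conversion of Q: Q consumed = 0.746 × 526 = 392.4 kmol/h = 2ξ₁ + 2ξ₂.
Selectivity: 2ξ₁ / (2ξ₂) = 7.61 → ξ₁ = 7.61 ξ₂.
Substitute: (2·7.61 + 2) ξ₂ = 392.4 → ξ₂ = 22.79 kmol/h, ξ₁ = 173.4 kmol/h.
Outlet amounts (n = n₀ + Σ ν·ξ):
  Q: 526 − 2(173.4) − 2(22.79) = 133.6
  R: 0 + 2(173.4) = 346.8
  P: 0 + 2(22.79) = 45.57
Total out = 526 kmol/h; y_R = 346.8 / 526 = 0.6594.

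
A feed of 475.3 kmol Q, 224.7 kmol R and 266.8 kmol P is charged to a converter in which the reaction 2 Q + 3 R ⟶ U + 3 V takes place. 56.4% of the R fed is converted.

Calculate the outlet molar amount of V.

127 kmol

R reacted = 0.564 × 224.7 = 126.7 kmol; ν_R = −3, so ξ = 126.7/3 = 42.24 kmol.
Outlet amounts (n = n₀ + ν ξ):
  Q: 475.3 − 2(42.24) = 390.8
  R: 224.7 − 3(42.24) = 97.97
  U: 0 + 1(42.24) = 42.24
  V: 0 + 3(42.24) = 126.7
  P: 266.8 (inert)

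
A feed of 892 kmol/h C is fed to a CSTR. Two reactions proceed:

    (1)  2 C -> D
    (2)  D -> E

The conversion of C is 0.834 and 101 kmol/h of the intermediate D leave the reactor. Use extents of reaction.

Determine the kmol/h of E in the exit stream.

271 kmol/h

Conversion of C: C consumed = 2ξ₁ = 0.834 × 892 → ξ₁ = 372 kmol/h.
D balance: n_D = 0 + 1ξ₁ − 1ξ₂ = 101 → ξ₂ = (1·372 − 101)/1 = 271 kmol/h.
Outlet amounts (n = n₀ + Σ ν·ξ):
  C: 892 − 2(372) = 148.1
  D: 0 + 1(372) − 1(271) = 101
  E: 0 + 1(271) = 271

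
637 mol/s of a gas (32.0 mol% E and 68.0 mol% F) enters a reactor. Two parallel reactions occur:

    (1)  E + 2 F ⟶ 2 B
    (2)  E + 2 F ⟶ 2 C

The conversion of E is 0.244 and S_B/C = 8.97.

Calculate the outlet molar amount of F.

Conversion of E: E consumed = 0.244 × 203.8 = 49.74 mol/s = 1ξ₁ + 1ξ₂.
Selectivity: 2ξ₁ / (2ξ₂) = 8.97 → ξ₁ = 8.97 ξ₂.
Substitute: (1·8.97 + 1) ξ₂ = 49.74 → ξ₂ = 4.989 mol/s, ξ₁ = 44.75 mol/s.
Outlet amounts (n = n₀ + Σ ν·ξ):
  E: 203.8 − 1(44.75) − 1(4.989) = 154.1
  F: 433.2 − 2(44.75) − 2(4.989) = 333.7
  B: 0 + 2(44.75) = 89.5
  C: 0 + 2(4.989) = 9.977

334 mol/s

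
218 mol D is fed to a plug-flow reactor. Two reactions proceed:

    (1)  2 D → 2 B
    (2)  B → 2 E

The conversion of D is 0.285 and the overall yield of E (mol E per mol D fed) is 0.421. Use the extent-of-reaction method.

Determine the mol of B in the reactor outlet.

Conversion of D: D consumed = 2ξ₁ = 0.285 × 218 → ξ₁ = 31.06 mol.
Yield of E: 2ξ₂ / 218 = 0.421 → ξ₂ = 45.89 mol.
Outlet amounts (n = n₀ + Σ ν·ξ):
  D: 218 − 2(31.06) = 155.9
  B: 0 + 2(31.06) − 1(45.89) = 16.24
  E: 0 + 2(45.89) = 91.78

16.2 mol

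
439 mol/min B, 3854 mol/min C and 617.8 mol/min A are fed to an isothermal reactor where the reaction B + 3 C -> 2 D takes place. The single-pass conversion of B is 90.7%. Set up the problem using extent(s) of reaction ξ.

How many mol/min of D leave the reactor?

B reacted = 0.907 × 439 = 398.2 mol/min; ν_B = −1, so ξ = 398.2/1 = 398.2 mol/min.
Outlet amounts (n = n₀ + ν ξ):
  B: 439 − 1(398.2) = 40.83
  C: 3854 − 3(398.2) = 2659
  D: 0 + 2(398.2) = 796.3
  A: 617.8 (inert)

796 mol/min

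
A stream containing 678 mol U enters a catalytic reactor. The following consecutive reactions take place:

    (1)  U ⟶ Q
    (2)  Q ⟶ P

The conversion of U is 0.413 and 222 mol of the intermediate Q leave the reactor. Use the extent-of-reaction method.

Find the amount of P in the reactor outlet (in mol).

58 mol

Conversion of U: U consumed = 1ξ₁ = 0.413 × 678 → ξ₁ = 280 mol.
Q balance: n_Q = 0 + 1ξ₁ − 1ξ₂ = 222 → ξ₂ = (1·280 − 222)/1 = 58.01 mol.
Outlet amounts (n = n₀ + Σ ν·ξ):
  U: 678 − 1(280) = 398
  Q: 0 + 1(280) − 1(58.01) = 222
  P: 0 + 1(58.01) = 58.01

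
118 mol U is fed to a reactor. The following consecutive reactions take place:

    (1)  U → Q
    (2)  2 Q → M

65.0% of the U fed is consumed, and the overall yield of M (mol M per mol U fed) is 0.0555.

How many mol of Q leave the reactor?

63.6 mol

Conversion of U: U consumed = 1ξ₁ = 0.65 × 118 → ξ₁ = 76.7 mol.
Yield of M: 1ξ₂ / 118 = 0.0555 → ξ₂ = 6.549 mol.
Outlet amounts (n = n₀ + Σ ν·ξ):
  U: 118 − 1(76.7) = 41.3
  Q: 0 + 1(76.7) − 2(6.549) = 63.6
  M: 0 + 1(6.549) = 6.549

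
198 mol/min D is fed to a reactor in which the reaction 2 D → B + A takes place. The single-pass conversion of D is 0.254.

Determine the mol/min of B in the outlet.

25.1 mol/min

D reacted = 0.254 × 198 = 50.29 mol/min; ν_D = −2, so ξ = 50.29/2 = 25.15 mol/min.
Outlet amounts (n = n₀ + ν ξ):
  D: 198 − 2(25.15) = 147.7
  B: 0 + 1(25.15) = 25.15
  A: 0 + 1(25.15) = 25.15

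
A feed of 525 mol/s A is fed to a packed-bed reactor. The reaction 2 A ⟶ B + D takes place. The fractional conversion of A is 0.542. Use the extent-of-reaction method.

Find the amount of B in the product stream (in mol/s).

A reacted = 0.542 × 525 = 284.6 mol/s; ν_A = −2, so ξ = 284.6/2 = 142.3 mol/s.
Outlet amounts (n = n₀ + ν ξ):
  A: 525 − 2(142.3) = 240.4
  B: 0 + 1(142.3) = 142.3
  D: 0 + 1(142.3) = 142.3

142 mol/s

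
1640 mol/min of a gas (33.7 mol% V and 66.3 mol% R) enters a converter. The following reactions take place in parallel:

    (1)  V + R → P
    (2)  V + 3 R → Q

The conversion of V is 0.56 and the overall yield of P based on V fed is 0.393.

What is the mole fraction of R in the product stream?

Yield of P: 1ξ₁ / 552.7 = 0.393 → ξ₁ = 217.2 mol/min.
Conversion of V: 1ξ₁ + 1ξ₂ = 0.56 × 552.7 = 309.5 → ξ₂ = 92.3 mol/min.
Outlet amounts (n = n₀ + Σ ν·ξ):
  V: 552.7 − 1(217.2) − 1(92.3) = 243.2
  R: 1087 − 1(217.2) − 3(92.3) = 593.2
  P: 0 + 1(217.2) = 217.2
  Q: 0 + 1(92.3) = 92.3
Total out = 1146 mol/min; y_R = 593.2 / 1146 = 0.5177.

0.518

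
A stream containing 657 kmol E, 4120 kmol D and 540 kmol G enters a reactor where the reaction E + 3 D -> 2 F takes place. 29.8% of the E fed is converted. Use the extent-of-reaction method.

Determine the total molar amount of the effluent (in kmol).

E reacted = 0.298 × 657 = 195.8 kmol; ν_E = −1, so ξ = 195.8/1 = 195.8 kmol.
Outlet amounts (n = n₀ + ν ξ):
  E: 657 − 1(195.8) = 461.2
  D: 4120 − 3(195.8) = 3533
  F: 0 + 2(195.8) = 391.6
  G: 540 (inert)
Total out = 461.2 + 3533 + 391.6 + 540 = 4925 kmol.

4930 kmol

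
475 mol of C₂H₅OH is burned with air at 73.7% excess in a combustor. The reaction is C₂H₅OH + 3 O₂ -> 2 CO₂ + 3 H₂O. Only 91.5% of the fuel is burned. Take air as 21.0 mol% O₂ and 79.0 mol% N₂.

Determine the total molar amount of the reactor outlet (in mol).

Stoichiometric O₂ = 3 × 475 = 1425 mol; O₂ fed = 1425 × 1.737 = 2475 mol.
N₂ fed = 2475 × 79/21 = 9312 mol.
Fuel reacted = 0.915 × 475 → ξ = 434.6 mol.
Outlet (n = n₀ + ν ξ):
  C₂H₅OH: 475 − 1(434.6) = 40.38
  O₂: 2475 − 3(434.6) = 1171
  N₂: 9312 (inert)
  CO₂: 0 + 2(434.6) = 869.2
  H₂O: 0 + 3(434.6) = 1304
Total out = 40.38 + 1171 + 9312 + 869.2 + 1304 = 12700 mol.

12700 mol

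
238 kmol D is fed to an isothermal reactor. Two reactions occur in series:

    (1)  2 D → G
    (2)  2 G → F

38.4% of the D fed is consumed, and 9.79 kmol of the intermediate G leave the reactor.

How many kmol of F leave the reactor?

18 kmol

Conversion of D: D consumed = 2ξ₁ = 0.384 × 238 → ξ₁ = 45.7 kmol.
G balance: n_G = 0 + 1ξ₁ − 2ξ₂ = 9.79 → ξ₂ = (1·45.7 − 9.79)/2 = 17.95 kmol.
Outlet amounts (n = n₀ + Σ ν·ξ):
  D: 238 − 2(45.7) = 146.6
  G: 0 + 1(45.7) − 2(17.95) = 9.79
  F: 0 + 1(17.95) = 17.95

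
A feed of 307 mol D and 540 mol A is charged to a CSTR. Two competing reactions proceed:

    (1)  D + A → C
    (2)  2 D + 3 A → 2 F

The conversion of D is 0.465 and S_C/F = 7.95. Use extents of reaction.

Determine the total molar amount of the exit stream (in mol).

Conversion of D: D consumed = 0.465 × 307 = 142.8 mol = 1ξ₁ + 2ξ₂.
Selectivity: 1ξ₁ / (2ξ₂) = 7.95 → ξ₁ = 15.9 ξ₂.
Substitute: (1·15.9 + 2) ξ₂ = 142.8 → ξ₂ = 7.975 mol, ξ₁ = 126.8 mol.
Outlet amounts (n = n₀ + Σ ν·ξ):
  D: 307 − 1(126.8) − 2(7.975) = 164.2
  A: 540 − 1(126.8) − 3(7.975) = 389.3
  C: 0 + 1(126.8) = 126.8
  F: 0 + 2(7.975) = 15.95
Total out = 164.2 + 389.3 + 126.8 + 15.95 = 696.3 mol.

696 mol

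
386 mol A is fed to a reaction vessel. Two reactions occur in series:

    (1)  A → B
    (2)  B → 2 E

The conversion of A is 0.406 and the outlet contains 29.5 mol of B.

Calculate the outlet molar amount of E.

Conversion of A: A consumed = 1ξ₁ = 0.406 × 386 → ξ₁ = 156.7 mol.
B balance: n_B = 0 + 1ξ₁ − 1ξ₂ = 29.5 → ξ₂ = (1·156.7 − 29.5)/1 = 127.2 mol.
Outlet amounts (n = n₀ + Σ ν·ξ):
  A: 386 − 1(156.7) = 229.3
  B: 0 + 1(156.7) − 1(127.2) = 29.5
  E: 0 + 2(127.2) = 254.4

254 mol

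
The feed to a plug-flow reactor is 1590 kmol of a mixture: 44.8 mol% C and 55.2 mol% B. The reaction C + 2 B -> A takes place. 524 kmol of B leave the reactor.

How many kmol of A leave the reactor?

For B: n = n₀ − 2ξ → 524 = 877.7 − 2ξ, giving ξ = 176.8 kmol.
Outlet amounts (n = n₀ + ν ξ):
  C: 712.3 − 1(176.8) = 535.5
  B: 877.7 − 2(176.8) = 524
  A: 0 + 1(176.8) = 176.8

177 kmol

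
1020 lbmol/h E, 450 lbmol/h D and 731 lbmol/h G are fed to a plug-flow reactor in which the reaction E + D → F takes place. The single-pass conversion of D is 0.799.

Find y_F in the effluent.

0.195

D reacted = 0.799 × 450 = 359.6 lbmol/h; ν_D = −1, so ξ = 359.6/1 = 359.6 lbmol/h.
Outlet amounts (n = n₀ + ν ξ):
  E: 1020 − 1(359.6) = 660.5
  D: 450 − 1(359.6) = 90.45
  F: 0 + 1(359.6) = 359.6
  G: 731 (inert)
Total out = 1841 lbmol/h; y_F = 359.6 / 1841 = 0.1953.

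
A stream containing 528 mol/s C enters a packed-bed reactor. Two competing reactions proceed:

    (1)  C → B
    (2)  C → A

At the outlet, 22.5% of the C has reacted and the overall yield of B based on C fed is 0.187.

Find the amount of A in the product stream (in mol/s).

Yield of B: 1ξ₁ / 528 = 0.187 → ξ₁ = 98.74 mol/s.
Conversion of C: 1ξ₁ + 1ξ₂ = 0.225 × 528 = 118.8 → ξ₂ = 20.06 mol/s.
Outlet amounts (n = n₀ + Σ ν·ξ):
  C: 528 − 1(98.74) − 1(20.06) = 409.2
  B: 0 + 1(98.74) = 98.74
  A: 0 + 1(20.06) = 20.06

20.1 mol/s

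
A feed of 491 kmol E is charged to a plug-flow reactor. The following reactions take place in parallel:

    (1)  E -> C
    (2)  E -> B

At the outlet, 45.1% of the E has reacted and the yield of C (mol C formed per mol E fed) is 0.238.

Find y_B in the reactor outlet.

0.213

Yield of C: 1ξ₁ / 491 = 0.238 → ξ₁ = 116.9 kmol.
Conversion of E: 1ξ₁ + 1ξ₂ = 0.451 × 491 = 221.4 → ξ₂ = 104.6 kmol.
Outlet amounts (n = n₀ + Σ ν·ξ):
  E: 491 − 1(116.9) − 1(104.6) = 269.6
  C: 0 + 1(116.9) = 116.9
  B: 0 + 1(104.6) = 104.6
Total out = 491 kmol; y_B = 104.6 / 491 = 0.213.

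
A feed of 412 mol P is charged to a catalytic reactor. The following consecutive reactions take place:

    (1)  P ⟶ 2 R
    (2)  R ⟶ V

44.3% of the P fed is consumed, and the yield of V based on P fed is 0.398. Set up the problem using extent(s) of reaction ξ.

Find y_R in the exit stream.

Conversion of P: P consumed = 1ξ₁ = 0.443 × 412 → ξ₁ = 182.5 mol.
Yield of V: 1ξ₂ / 412 = 0.398 → ξ₂ = 164 mol.
Outlet amounts (n = n₀ + Σ ν·ξ):
  P: 412 − 1(182.5) = 229.5
  R: 0 + 2(182.5) − 1(164) = 201.1
  V: 0 + 1(164) = 164
Total out = 594.5 mol; y_R = 201.1 / 594.5 = 0.3382.

0.338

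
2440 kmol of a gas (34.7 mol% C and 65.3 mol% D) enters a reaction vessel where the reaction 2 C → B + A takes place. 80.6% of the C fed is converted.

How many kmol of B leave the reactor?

341 kmol

C reacted = 0.806 × 846.7 = 682.4 kmol; ν_C = −2, so ξ = 682.4/2 = 341.2 kmol.
Outlet amounts (n = n₀ + ν ξ):
  C: 846.7 − 2(341.2) = 164.3
  B: 0 + 1(341.2) = 341.2
  A: 0 + 1(341.2) = 341.2
  D: 1593 (inert)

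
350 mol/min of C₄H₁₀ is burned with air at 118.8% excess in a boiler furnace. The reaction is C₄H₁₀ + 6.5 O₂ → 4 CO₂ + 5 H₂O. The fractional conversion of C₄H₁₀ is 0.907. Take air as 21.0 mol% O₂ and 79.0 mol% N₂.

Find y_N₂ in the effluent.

0.763

Stoichiometric O₂ = 6.5 × 350 = 2275 mol/min; O₂ fed = 2275 × 2.188 = 4978 mol/min.
N₂ fed = 4978 × 79/21 = 18730 mol/min.
Fuel reacted = 0.907 × 350 → ξ = 317.4 mol/min.
Outlet (n = n₀ + ν ξ):
  C₄H₁₀: 350 − 1(317.4) = 32.55
  O₂: 4978 − 6.5(317.4) = 2914
  N₂: 18730 (inert)
  CO₂: 0 + 4(317.4) = 1270
  H₂O: 0 + 5(317.4) = 1587
Total out = 24530 mol/min; y_N₂ = 18730 / 24530 = 0.7634.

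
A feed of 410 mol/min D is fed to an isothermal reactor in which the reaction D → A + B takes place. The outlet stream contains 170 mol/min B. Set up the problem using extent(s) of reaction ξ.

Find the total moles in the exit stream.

For B: n = n₀ + 1ξ → 170 = 0 + 1ξ, giving ξ = 170 mol/min.
Outlet amounts (n = n₀ + ν ξ):
  D: 410 − 1(170) = 240
  A: 0 + 1(170) = 170
  B: 0 + 1(170) = 170
Total out = 240 + 170 + 170 = 580 mol/min.

580 mol/min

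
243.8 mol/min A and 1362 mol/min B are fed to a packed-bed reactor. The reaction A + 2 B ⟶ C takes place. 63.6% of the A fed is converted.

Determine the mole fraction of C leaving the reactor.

A reacted = 0.636 × 243.8 = 155.1 mol/min; ν_A = −1, so ξ = 155.1/1 = 155.1 mol/min.
Outlet amounts (n = n₀ + ν ξ):
  A: 243.8 − 1(155.1) = 88.74
  B: 1362 − 2(155.1) = 1052
  C: 0 + 1(155.1) = 155.1
Total out = 1296 mol/min; y_C = 155.1 / 1296 = 0.1197.

0.12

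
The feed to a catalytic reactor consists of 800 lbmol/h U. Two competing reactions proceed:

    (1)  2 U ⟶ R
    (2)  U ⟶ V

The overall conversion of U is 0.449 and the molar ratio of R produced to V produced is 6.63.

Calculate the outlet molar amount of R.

167 lbmol/h

Conversion of U: U consumed = 0.449 × 800 = 359.2 lbmol/h = 2ξ₁ + 1ξ₂.
Selectivity: 1ξ₁ / (1ξ₂) = 6.63 → ξ₁ = 6.63 ξ₂.
Substitute: (2·6.63 + 1) ξ₂ = 359.2 → ξ₂ = 25.19 lbmol/h, ξ₁ = 167 lbmol/h.
Outlet amounts (n = n₀ + Σ ν·ξ):
  U: 800 − 2(167) − 1(25.19) = 440.8
  R: 0 + 1(167) = 167
  V: 0 + 1(25.19) = 25.19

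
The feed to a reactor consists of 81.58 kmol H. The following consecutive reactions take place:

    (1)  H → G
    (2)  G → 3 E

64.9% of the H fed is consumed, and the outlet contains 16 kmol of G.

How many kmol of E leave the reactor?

Conversion of H: H consumed = 1ξ₁ = 0.649 × 81.58 → ξ₁ = 52.95 kmol.
G balance: n_G = 0 + 1ξ₁ − 1ξ₂ = 16 → ξ₂ = (1·52.95 − 16)/1 = 36.95 kmol.
Outlet amounts (n = n₀ + Σ ν·ξ):
  H: 81.58 − 1(52.95) = 28.63
  G: 0 + 1(52.95) − 1(36.95) = 16
  E: 0 + 3(36.95) = 110.8

111 kmol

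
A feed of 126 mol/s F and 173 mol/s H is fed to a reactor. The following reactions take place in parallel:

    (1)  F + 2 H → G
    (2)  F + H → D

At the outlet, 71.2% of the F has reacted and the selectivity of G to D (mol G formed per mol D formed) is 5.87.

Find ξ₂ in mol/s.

ξ₂ = 13.1 mol/s

Conversion of F: F consumed = 0.712 × 126 = 89.71 mol/s = 1ξ₁ + 1ξ₂.
Selectivity: 1ξ₁ / (1ξ₂) = 5.87 → ξ₁ = 5.87 ξ₂.
Substitute: (1·5.87 + 1) ξ₂ = 89.71 → ξ₂ = 13.06 mol/s, ξ₁ = 76.65 mol/s.
Outlet amounts (n = n₀ + Σ ν·ξ):
  F: 126 − 1(76.65) − 1(13.06) = 36.29
  H: 173 − 2(76.65) − 1(13.06) = 6.635
  G: 0 + 1(76.65) = 76.65
  D: 0 + 1(13.06) = 13.06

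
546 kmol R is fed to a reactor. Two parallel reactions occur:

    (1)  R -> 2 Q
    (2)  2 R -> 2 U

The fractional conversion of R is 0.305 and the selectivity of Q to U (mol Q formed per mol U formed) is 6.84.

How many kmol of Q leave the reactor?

258 kmol

Conversion of R: R consumed = 0.305 × 546 = 166.5 kmol = 1ξ₁ + 2ξ₂.
Selectivity: 2ξ₁ / (2ξ₂) = 6.84 → ξ₁ = 6.84 ξ₂.
Substitute: (1·6.84 + 2) ξ₂ = 166.5 → ξ₂ = 18.84 kmol, ξ₁ = 128.9 kmol.
Outlet amounts (n = n₀ + Σ ν·ξ):
  R: 546 − 1(128.9) − 2(18.84) = 379.5
  Q: 0 + 2(128.9) = 257.7
  U: 0 + 2(18.84) = 37.68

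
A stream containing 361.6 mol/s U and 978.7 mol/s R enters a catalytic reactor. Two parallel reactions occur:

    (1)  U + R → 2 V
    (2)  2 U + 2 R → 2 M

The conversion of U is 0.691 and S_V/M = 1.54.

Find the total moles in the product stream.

1200 mol/s

Conversion of U: U consumed = 0.691 × 361.6 = 249.9 mol/s = 1ξ₁ + 2ξ₂.
Selectivity: 2ξ₁ / (2ξ₂) = 1.54 → ξ₁ = 1.54 ξ₂.
Substitute: (1·1.54 + 2) ξ₂ = 249.9 → ξ₂ = 70.58 mol/s, ξ₁ = 108.7 mol/s.
Outlet amounts (n = n₀ + Σ ν·ξ):
  U: 361.6 − 1(108.7) − 2(70.58) = 111.7
  R: 978.7 − 1(108.7) − 2(70.58) = 728.8
  V: 0 + 2(108.7) = 217.4
  M: 0 + 2(70.58) = 141.2
Total out = 111.7 + 728.8 + 217.4 + 141.2 = 1199 mol/s.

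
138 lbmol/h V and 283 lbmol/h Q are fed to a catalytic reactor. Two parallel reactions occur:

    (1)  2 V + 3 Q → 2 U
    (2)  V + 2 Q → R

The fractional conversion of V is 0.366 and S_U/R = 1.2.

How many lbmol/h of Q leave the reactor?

Conversion of V: V consumed = 0.366 × 138 = 50.51 lbmol/h = 2ξ₁ + 1ξ₂.
Selectivity: 2ξ₁ / (1ξ₂) = 1.2 → ξ₁ = 0.6 ξ₂.
Substitute: (2·0.6 + 1) ξ₂ = 50.51 → ξ₂ = 22.96 lbmol/h, ξ₁ = 13.77 lbmol/h.
Outlet amounts (n = n₀ + Σ ν·ξ):
  V: 138 − 2(13.77) − 1(22.96) = 87.49
  Q: 283 − 3(13.77) − 2(22.96) = 195.8
  U: 0 + 2(13.77) = 27.55
  R: 0 + 1(22.96) = 22.96

196 lbmol/h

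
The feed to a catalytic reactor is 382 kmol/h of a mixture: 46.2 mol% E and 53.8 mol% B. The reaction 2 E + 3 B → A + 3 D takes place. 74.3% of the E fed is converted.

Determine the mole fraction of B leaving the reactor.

E reacted = 0.743 × 176.5 = 131.1 kmol/h; ν_E = −2, so ξ = 131.1/2 = 65.56 kmol/h.
Outlet amounts (n = n₀ + ν ξ):
  E: 176.5 − 2(65.56) = 45.36
  B: 205.5 − 3(65.56) = 8.825
  A: 0 + 1(65.56) = 65.56
  D: 0 + 3(65.56) = 196.7
Total out = 316.4 kmol/h; y_B = 8.825 / 316.4 = 0.02789.

0.0279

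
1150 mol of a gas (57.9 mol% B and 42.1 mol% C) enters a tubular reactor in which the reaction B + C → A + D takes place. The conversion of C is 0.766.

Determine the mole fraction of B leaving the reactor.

0.257

C reacted = 0.766 × 484.1 = 370.9 mol; ν_C = −1, so ξ = 370.9/1 = 370.9 mol.
Outlet amounts (n = n₀ + ν ξ):
  B: 665.9 − 1(370.9) = 295
  C: 484.1 − 1(370.9) = 113.3
  A: 0 + 1(370.9) = 370.9
  D: 0 + 1(370.9) = 370.9
Total out = 1150 mol; y_B = 295 / 1150 = 0.2565.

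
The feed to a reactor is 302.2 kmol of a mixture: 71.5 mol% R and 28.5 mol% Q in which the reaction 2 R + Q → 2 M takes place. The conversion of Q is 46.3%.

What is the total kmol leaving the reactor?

Q reacted = 0.463 × 86.13 = 39.88 kmol; ν_Q = −1, so ξ = 39.88/1 = 39.88 kmol.
Outlet amounts (n = n₀ + ν ξ):
  R: 216.1 − 2(39.88) = 136.3
  Q: 86.13 − 1(39.88) = 46.25
  M: 0 + 2(39.88) = 79.75
Total out = 136.3 + 46.25 + 79.75 = 262.3 kmol.

262 kmol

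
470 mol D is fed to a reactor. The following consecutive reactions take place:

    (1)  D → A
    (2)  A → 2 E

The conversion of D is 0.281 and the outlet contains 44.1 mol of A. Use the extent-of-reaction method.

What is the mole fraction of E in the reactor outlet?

Conversion of D: D consumed = 1ξ₁ = 0.281 × 470 → ξ₁ = 132.1 mol.
A balance: n_A = 0 + 1ξ₁ − 1ξ₂ = 44.1 → ξ₂ = (1·132.1 − 44.1)/1 = 87.97 mol.
Outlet amounts (n = n₀ + Σ ν·ξ):
  D: 470 − 1(132.1) = 337.9
  A: 0 + 1(132.1) − 1(87.97) = 44.1
  E: 0 + 2(87.97) = 175.9
Total out = 558 mol; y_E = 175.9 / 558 = 0.3153.

0.315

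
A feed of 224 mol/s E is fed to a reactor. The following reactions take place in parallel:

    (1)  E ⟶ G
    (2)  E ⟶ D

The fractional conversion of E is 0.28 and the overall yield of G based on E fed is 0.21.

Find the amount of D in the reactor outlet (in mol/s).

Yield of G: 1ξ₁ / 224 = 0.21 → ξ₁ = 47.04 mol/s.
Conversion of E: 1ξ₁ + 1ξ₂ = 0.28 × 224 = 62.72 → ξ₂ = 15.68 mol/s.
Outlet amounts (n = n₀ + Σ ν·ξ):
  E: 224 − 1(47.04) − 1(15.68) = 161.3
  G: 0 + 1(47.04) = 47.04
  D: 0 + 1(15.68) = 15.68

15.7 mol/s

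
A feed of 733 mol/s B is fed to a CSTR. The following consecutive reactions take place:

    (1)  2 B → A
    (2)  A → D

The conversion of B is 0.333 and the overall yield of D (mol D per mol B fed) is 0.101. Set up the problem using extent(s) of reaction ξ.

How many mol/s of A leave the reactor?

Conversion of B: B consumed = 2ξ₁ = 0.333 × 733 → ξ₁ = 122 mol/s.
Yield of D: 1ξ₂ / 733 = 0.101 → ξ₂ = 74.03 mol/s.
Outlet amounts (n = n₀ + Σ ν·ξ):
  B: 733 − 2(122) = 488.9
  A: 0 + 1(122) − 1(74.03) = 48.01
  D: 0 + 1(74.03) = 74.03

48 mol/s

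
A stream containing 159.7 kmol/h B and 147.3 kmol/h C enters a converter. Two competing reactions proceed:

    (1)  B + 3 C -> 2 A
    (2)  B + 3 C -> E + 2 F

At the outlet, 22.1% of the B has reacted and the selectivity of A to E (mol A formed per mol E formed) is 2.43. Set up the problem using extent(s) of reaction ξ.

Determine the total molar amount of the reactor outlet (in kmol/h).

252 kmol/h

Conversion of B: B consumed = 0.221 × 159.7 = 35.29 kmol/h = 1ξ₁ + 1ξ₂.
Selectivity: 2ξ₁ / (1ξ₂) = 2.43 → ξ₁ = 1.215 ξ₂.
Substitute: (1·1.215 + 1) ξ₂ = 35.29 → ξ₂ = 15.93 kmol/h, ξ₁ = 19.36 kmol/h.
Outlet amounts (n = n₀ + Σ ν·ξ):
  B: 159.7 − 1(19.36) − 1(15.93) = 124.4
  C: 147.3 − 3(19.36) − 3(15.93) = 41.42
  A: 0 + 2(19.36) = 38.72
  E: 0 + 1(15.93) = 15.93
  F: 0 + 2(15.93) = 31.87
Total out = 124.4 + 41.42 + 38.72 + 15.93 + 31.87 = 252.3 kmol/h.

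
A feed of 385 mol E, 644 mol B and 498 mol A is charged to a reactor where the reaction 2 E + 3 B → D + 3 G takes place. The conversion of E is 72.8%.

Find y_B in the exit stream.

0.161

E reacted = 0.728 × 385 = 280.3 mol; ν_E = −2, so ξ = 280.3/2 = 140.1 mol.
Outlet amounts (n = n₀ + ν ξ):
  E: 385 − 2(140.1) = 104.7
  B: 644 − 3(140.1) = 223.6
  D: 0 + 1(140.1) = 140.1
  G: 0 + 3(140.1) = 420.4
  A: 498 (inert)
Total out = 1387 mol; y_B = 223.6 / 1387 = 0.1612.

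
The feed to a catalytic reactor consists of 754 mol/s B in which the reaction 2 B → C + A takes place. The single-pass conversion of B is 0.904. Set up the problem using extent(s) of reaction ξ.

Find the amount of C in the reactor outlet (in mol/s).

B reacted = 0.904 × 754 = 681.6 mol/s; ν_B = −2, so ξ = 681.6/2 = 340.8 mol/s.
Outlet amounts (n = n₀ + ν ξ):
  B: 754 − 2(340.8) = 72.38
  C: 0 + 1(340.8) = 340.8
  A: 0 + 1(340.8) = 340.8

341 mol/s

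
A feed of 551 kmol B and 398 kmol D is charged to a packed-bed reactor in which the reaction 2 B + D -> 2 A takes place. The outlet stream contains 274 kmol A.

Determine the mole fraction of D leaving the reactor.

0.321

For A: n = n₀ + 2ξ → 274 = 0 + 2ξ, giving ξ = 137 kmol.
Outlet amounts (n = n₀ + ν ξ):
  B: 551 − 2(137) = 277
  D: 398 − 1(137) = 261
  A: 0 + 2(137) = 274
Total out = 812 kmol; y_D = 261 / 812 = 0.3214.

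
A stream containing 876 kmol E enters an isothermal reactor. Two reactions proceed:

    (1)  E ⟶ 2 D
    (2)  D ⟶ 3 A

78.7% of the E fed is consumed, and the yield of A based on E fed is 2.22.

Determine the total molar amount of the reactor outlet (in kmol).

2860 kmol

Conversion of E: E consumed = 1ξ₁ = 0.787 × 876 → ξ₁ = 689.4 kmol.
Yield of A: 3ξ₂ / 876 = 2.22 → ξ₂ = 648.2 kmol.
Outlet amounts (n = n₀ + Σ ν·ξ):
  E: 876 − 1(689.4) = 186.6
  D: 0 + 2(689.4) − 1(648.2) = 730.6
  A: 0 + 3(648.2) = 1945
Total out = 186.6 + 730.6 + 1945 = 2862 kmol.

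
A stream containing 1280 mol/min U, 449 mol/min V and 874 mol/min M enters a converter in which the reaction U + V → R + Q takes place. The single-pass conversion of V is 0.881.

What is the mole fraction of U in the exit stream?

0.34

V reacted = 0.881 × 449 = 395.6 mol/min; ν_V = −1, so ξ = 395.6/1 = 395.6 mol/min.
Outlet amounts (n = n₀ + ν ξ):
  U: 1280 − 1(395.6) = 884.4
  V: 449 − 1(395.6) = 53.43
  R: 0 + 1(395.6) = 395.6
  Q: 0 + 1(395.6) = 395.6
  M: 874 (inert)
Total out = 2603 mol/min; y_U = 884.4 / 2603 = 0.3398.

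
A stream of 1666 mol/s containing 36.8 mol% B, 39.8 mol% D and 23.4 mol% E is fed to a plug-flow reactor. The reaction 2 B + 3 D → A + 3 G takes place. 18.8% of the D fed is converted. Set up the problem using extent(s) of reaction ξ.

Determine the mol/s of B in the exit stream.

D reacted = 0.188 × 663.1 = 124.7 mol/s; ν_D = −3, so ξ = 124.7/3 = 41.55 mol/s.
Outlet amounts (n = n₀ + ν ξ):
  B: 613.1 − 2(41.55) = 530
  D: 663.1 − 3(41.55) = 538.4
  A: 0 + 1(41.55) = 41.55
  G: 0 + 3(41.55) = 124.7
  E: 389.8 (inert)

530 mol/s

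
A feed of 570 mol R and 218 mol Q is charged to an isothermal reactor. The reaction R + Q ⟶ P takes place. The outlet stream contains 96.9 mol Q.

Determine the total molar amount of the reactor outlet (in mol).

For Q: n = n₀ − 1ξ → 96.9 = 218 − 1ξ, giving ξ = 121.1 mol.
Outlet amounts (n = n₀ + ν ξ):
  R: 570 − 1(121.1) = 448.9
  Q: 218 − 1(121.1) = 96.9
  P: 0 + 1(121.1) = 121.1
Total out = 448.9 + 96.9 + 121.1 = 666.9 mol.

667 mol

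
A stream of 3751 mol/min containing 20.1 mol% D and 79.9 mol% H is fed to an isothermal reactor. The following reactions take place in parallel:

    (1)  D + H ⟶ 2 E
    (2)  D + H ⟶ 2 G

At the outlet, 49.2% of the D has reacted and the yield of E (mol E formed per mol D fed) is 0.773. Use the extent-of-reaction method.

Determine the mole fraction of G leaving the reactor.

Yield of E: 2ξ₁ / 754 = 0.773 → ξ₁ = 291.4 mol/min.
Conversion of D: 1ξ₁ + 1ξ₂ = 0.492 × 754 = 370.9 → ξ₂ = 79.54 mol/min.
Outlet amounts (n = n₀ + Σ ν·ξ):
  D: 754 − 1(291.4) − 1(79.54) = 383
  H: 2997 − 1(291.4) − 1(79.54) = 2626
  E: 0 + 2(291.4) = 582.8
  G: 0 + 2(79.54) = 159.1
Total out = 3751 mol/min; y_G = 159.1 / 3751 = 0.04241.

0.0424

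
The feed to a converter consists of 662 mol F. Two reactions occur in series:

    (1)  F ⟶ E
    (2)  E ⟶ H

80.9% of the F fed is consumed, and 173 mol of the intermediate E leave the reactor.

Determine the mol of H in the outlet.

363 mol

Conversion of F: F consumed = 1ξ₁ = 0.809 × 662 → ξ₁ = 535.6 mol.
E balance: n_E = 0 + 1ξ₁ − 1ξ₂ = 173 → ξ₂ = (1·535.6 − 173)/1 = 362.6 mol.
Outlet amounts (n = n₀ + Σ ν·ξ):
  F: 662 − 1(535.6) = 126.4
  E: 0 + 1(535.6) − 1(362.6) = 173
  H: 0 + 1(362.6) = 362.6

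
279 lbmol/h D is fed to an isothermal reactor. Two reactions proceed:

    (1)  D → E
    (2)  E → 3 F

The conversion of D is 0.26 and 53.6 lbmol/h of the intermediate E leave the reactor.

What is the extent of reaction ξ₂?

Conversion of D: D consumed = 1ξ₁ = 0.26 × 279 → ξ₁ = 72.54 lbmol/h.
E balance: n_E = 0 + 1ξ₁ − 1ξ₂ = 53.6 → ξ₂ = (1·72.54 − 53.6)/1 = 18.94 lbmol/h.
Outlet amounts (n = n₀ + Σ ν·ξ):
  D: 279 − 1(72.54) = 206.5
  E: 0 + 1(72.54) − 1(18.94) = 53.6
  F: 0 + 3(18.94) = 56.82

ξ₂ = 18.9 lbmol/h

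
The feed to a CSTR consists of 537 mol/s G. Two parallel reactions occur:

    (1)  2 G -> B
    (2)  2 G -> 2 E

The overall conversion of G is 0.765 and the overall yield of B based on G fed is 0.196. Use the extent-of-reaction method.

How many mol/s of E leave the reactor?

Yield of B: 1ξ₁ / 537 = 0.196 → ξ₁ = 105.3 mol/s.
Conversion of G: 2ξ₁ + 2ξ₂ = 0.765 × 537 = 410.8 → ξ₂ = 100.2 mol/s.
Outlet amounts (n = n₀ + Σ ν·ξ):
  G: 537 − 2(105.3) − 2(100.2) = 126.2
  B: 0 + 1(105.3) = 105.3
  E: 0 + 2(100.2) = 200.3

200 mol/s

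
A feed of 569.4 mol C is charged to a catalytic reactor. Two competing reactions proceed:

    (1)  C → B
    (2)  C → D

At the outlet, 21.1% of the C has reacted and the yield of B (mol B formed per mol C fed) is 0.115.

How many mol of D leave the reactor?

54.7 mol

Yield of B: 1ξ₁ / 569.4 = 0.115 → ξ₁ = 65.48 mol.
Conversion of C: 1ξ₁ + 1ξ₂ = 0.211 × 569.4 = 120.1 → ξ₂ = 54.66 mol.
Outlet amounts (n = n₀ + Σ ν·ξ):
  C: 569.4 − 1(65.48) − 1(54.66) = 449.3
  B: 0 + 1(65.48) = 65.48
  D: 0 + 1(54.66) = 54.66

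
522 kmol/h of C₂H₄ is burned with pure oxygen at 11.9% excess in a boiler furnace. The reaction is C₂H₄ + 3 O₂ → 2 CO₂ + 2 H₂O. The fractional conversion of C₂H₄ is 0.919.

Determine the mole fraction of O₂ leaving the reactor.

Stoichiometric O₂ = 3 × 522 = 1566 kmol/h; O₂ fed = 1566 × 1.119 = 1752 kmol/h.
Fuel reacted = 0.919 × 522 → ξ = 479.7 kmol/h.
Outlet (n = n₀ + ν ξ):
  C₂H₄: 522 − 1(479.7) = 42.28
  O₂: 1752 − 3(479.7) = 313.2
  CO₂: 0 + 2(479.7) = 959.4
  H₂O: 0 + 2(479.7) = 959.4
Total out = 2274 kmol/h; y_O₂ = 313.2 / 2274 = 0.1377.

0.138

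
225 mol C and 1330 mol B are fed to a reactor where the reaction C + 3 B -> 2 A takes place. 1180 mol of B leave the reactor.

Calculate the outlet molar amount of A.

For B: n = n₀ − 3ξ → 1180 = 1330 − 3ξ, giving ξ = 50 mol.
Outlet amounts (n = n₀ + ν ξ):
  C: 225 − 1(50) = 175
  B: 1330 − 3(50) = 1180
  A: 0 + 2(50) = 100

100 mol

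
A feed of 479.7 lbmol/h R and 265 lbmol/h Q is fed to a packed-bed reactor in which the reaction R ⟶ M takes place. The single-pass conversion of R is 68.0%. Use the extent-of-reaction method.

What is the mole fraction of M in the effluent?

0.438

R reacted = 0.68 × 479.7 = 326.2 lbmol/h; ν_R = −1, so ξ = 326.2/1 = 326.2 lbmol/h.
Outlet amounts (n = n₀ + ν ξ):
  R: 479.7 − 1(326.2) = 153.5
  M: 0 + 1(326.2) = 326.2
  Q: 265 (inert)
Total out = 744.7 lbmol/h; y_M = 326.2 / 744.7 = 0.438.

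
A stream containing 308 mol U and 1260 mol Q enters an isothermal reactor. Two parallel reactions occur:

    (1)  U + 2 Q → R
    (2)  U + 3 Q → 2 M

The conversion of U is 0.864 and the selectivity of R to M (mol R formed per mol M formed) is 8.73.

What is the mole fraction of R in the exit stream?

0.243

Conversion of U: U consumed = 0.864 × 308 = 266.1 mol = 1ξ₁ + 1ξ₂.
Selectivity: 1ξ₁ / (2ξ₂) = 8.73 → ξ₁ = 17.46 ξ₂.
Substitute: (1·17.46 + 1) ξ₂ = 266.1 → ξ₂ = 14.42 mol, ξ₁ = 251.7 mol.
Outlet amounts (n = n₀ + Σ ν·ξ):
  U: 308 − 1(251.7) − 1(14.42) = 41.89
  Q: 1260 − 2(251.7) − 3(14.42) = 713.4
  R: 0 + 1(251.7) = 251.7
  M: 0 + 2(14.42) = 28.83
Total out = 1036 mol; y_R = 251.7 / 1036 = 0.243.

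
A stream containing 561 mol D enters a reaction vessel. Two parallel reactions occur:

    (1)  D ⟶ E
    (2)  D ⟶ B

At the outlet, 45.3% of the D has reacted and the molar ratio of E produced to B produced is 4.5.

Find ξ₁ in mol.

Conversion of D: D consumed = 0.453 × 561 = 254.1 mol = 1ξ₁ + 1ξ₂.
Selectivity: 1ξ₁ / (1ξ₂) = 4.5 → ξ₁ = 4.5 ξ₂.
Substitute: (1·4.5 + 1) ξ₂ = 254.1 → ξ₂ = 46.21 mol, ξ₁ = 207.9 mol.
Outlet amounts (n = n₀ + Σ ν·ξ):
  D: 561 − 1(207.9) − 1(46.21) = 306.9
  E: 0 + 1(207.9) = 207.9
  B: 0 + 1(46.21) = 46.21

ξ₁ = 208 mol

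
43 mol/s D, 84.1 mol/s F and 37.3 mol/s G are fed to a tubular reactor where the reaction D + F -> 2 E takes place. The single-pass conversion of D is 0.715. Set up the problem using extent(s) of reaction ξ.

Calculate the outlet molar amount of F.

53.4 mol/s

D reacted = 0.715 × 43 = 30.74 mol/s; ν_D = −1, so ξ = 30.74/1 = 30.74 mol/s.
Outlet amounts (n = n₀ + ν ξ):
  D: 43 − 1(30.74) = 12.26
  F: 84.1 − 1(30.74) = 53.35
  E: 0 + 2(30.74) = 61.49
  G: 37.3 (inert)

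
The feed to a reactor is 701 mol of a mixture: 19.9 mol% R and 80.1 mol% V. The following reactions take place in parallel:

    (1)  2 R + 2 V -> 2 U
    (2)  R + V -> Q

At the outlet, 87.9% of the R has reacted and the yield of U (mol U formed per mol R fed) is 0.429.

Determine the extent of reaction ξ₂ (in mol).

ξ₂ = 62.8 mol

Yield of U: 2ξ₁ / 139.5 = 0.429 → ξ₁ = 29.92 mol.
Conversion of R: 2ξ₁ + 1ξ₂ = 0.879 × 139.5 = 122.6 → ξ₂ = 62.77 mol.
Outlet amounts (n = n₀ + Σ ν·ξ):
  R: 139.5 − 2(29.92) − 1(62.77) = 16.88
  V: 561.5 − 2(29.92) − 1(62.77) = 438.9
  U: 0 + 2(29.92) = 59.85
  Q: 0 + 1(62.77) = 62.77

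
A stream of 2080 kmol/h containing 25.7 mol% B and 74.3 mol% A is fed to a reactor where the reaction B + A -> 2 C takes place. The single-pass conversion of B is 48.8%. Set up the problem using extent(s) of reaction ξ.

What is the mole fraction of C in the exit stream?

B reacted = 0.488 × 534.6 = 260.9 kmol/h; ν_B = −1, so ξ = 260.9/1 = 260.9 kmol/h.
Outlet amounts (n = n₀ + ν ξ):
  B: 534.6 − 1(260.9) = 273.7
  A: 1545 − 1(260.9) = 1285
  C: 0 + 2(260.9) = 521.7
Total out = 2080 kmol/h; y_C = 521.7 / 2080 = 0.2508.

0.251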